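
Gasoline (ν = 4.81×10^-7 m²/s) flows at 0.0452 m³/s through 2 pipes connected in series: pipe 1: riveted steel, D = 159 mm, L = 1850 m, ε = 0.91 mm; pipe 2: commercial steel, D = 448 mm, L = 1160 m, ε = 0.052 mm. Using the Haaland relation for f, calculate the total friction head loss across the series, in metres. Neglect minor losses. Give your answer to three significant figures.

H ≈ 98.0 m

Pipe 1: V = 2.276 m/s, Re = 7.52×10^5, ε/D = 0.00572, f = 0.03182, h_1 = f(L/D)V²/2g = 97.78 m
Pipe 2: V = 0.2867 m/s, Re = 2.67×10^5, ε/D = 1.16×10^-4, f = 0.01562, h_2 = f(L/D)V²/2g = 0.1695 m
Series → Q common, losses add: H = Σh = 97.95 m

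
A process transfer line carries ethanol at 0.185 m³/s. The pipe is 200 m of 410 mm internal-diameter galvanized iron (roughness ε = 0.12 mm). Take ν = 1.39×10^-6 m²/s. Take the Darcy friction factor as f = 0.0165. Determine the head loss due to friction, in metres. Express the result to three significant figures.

V = 4Q/(πD²) = 4·0.185/(π·0.410²) = 1.401 m/s
h_f = f(L/D)V²/(2g) = 0.01650·(200/0.410)·1.401²/(2·9.81) = 0.8055 m

h_f ≈ 0.805 m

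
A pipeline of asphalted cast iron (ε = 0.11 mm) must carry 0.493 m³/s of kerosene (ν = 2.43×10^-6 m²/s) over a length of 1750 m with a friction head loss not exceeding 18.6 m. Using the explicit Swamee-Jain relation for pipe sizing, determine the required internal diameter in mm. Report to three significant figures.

D ≈ 501 mm

Swamee-Jain (Type III): D = 0.66·[ε^1.25·(LQ²/(gh_f))^4.75 + ν·Q^9.4·(L/(gh_f))^5.2]^0.04
LQ²/(gh_f) = 2.331; L/(gh_f) = 9.591
Term 1 = ε^1.25·(…)^4.75 = 6.27×10^-4; Term 2 = ν·Q^9.4·(…)^5.2 = 4.02×10^-4
D = 0.66·(6.27×10^-4 + 4.02×10^-4)^0.04 = 0.5012 m = 501 mm
Check: V = 2.50 m/s, Re = 5.15×10^5, f = 0.01565, h_f = 17.4 m ≈ 18.6 m ✓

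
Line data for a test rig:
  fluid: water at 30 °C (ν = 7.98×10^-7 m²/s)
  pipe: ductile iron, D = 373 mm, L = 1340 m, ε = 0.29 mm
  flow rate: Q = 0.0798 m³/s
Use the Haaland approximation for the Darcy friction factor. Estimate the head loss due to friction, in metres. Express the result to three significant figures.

h_f ≈ 1.90 m

V = 4Q/(πD²) = 4·0.0798/(π·0.373²) = 0.7303 m/s
Re = VD/ν = 0.7303·0.373/7.98×10^-7 = 3.41×10^5 → turbulent
ε/D = 0.29/373 = 7.77×10^-4
Haaland: f = 0.01941
h_f = f(L/D)V²/(2g) = 0.01941·(1340/0.373)·0.7303²/(2·9.81) = 1.896 m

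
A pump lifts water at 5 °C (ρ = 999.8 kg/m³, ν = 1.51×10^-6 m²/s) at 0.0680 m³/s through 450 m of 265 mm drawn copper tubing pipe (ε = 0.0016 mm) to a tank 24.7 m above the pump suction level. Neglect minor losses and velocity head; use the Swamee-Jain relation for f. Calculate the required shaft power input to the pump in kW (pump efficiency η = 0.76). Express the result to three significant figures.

P_shaft ≈ 23.4 kW

V = 4Q/(πD²) = 1.233 m/s; Re = 2.16×10^5; ε/D = 6.04×10^-6; f = 0.01536
h_f = f(L/D)V²/2g = 2.020 m
Total head H = z + h_f = 24.7 + 2.020 = 26.72 m
P_hyd = ρgQH = 999.8·9.81·0.0680·26.72 = 17.82 kW
P_shaft = P_hyd/η = 17.82/0.76 = 23.45 kW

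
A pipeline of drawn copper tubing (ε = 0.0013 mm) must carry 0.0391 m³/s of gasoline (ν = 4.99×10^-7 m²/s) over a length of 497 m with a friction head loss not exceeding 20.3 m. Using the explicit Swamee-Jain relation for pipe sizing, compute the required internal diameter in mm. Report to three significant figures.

D ≈ 132 mm

Swamee-Jain (Type III): D = 0.66·[ε^1.25·(LQ²/(gh_f))^4.75 + ν·Q^9.4·(L/(gh_f))^5.2]^0.04
LQ²/(gh_f) = 0.003815; L/(gh_f) = 2.496
Term 1 = ε^1.25·(…)^4.75 = 1.43×10^-19; Term 2 = ν·Q^9.4·(…)^5.2 = 3.39×10^-18
D = 0.66·(1.43×10^-19 + 3.39×10^-18)^0.04 = 0.1323 m = 132 mm
Check: V = 2.85 m/s, Re = 7.54×10^5, f = 0.01238, h_f = 19.2 m ≈ 20.3 m ✓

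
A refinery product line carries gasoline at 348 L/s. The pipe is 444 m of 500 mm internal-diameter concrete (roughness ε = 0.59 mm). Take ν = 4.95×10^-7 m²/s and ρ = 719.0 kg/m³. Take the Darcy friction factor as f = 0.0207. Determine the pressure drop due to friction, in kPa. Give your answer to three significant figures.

V = 4Q/(πD²) = 4·0.348/(π·0.500²) = 1.772 m/s
h_f = f(L/D)V²/(2g) = 0.02070·(444/0.500)·1.772²/(2·9.81) = 2.943 m
Δp = ρg·h_f = 719.0·9.81·2.943 = 20.76 kPa

Δp ≈ 20.8 kPa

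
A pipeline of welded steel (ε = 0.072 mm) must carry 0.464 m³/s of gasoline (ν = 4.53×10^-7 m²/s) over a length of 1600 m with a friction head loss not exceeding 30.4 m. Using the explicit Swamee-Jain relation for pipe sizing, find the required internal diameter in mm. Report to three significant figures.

Swamee-Jain (Type III): D = 0.66·[ε^1.25·(LQ²/(gh_f))^4.75 + ν·Q^9.4·(L/(gh_f))^5.2]^0.04
LQ²/(gh_f) = 1.155; L/(gh_f) = 5.365
Term 1 = ε^1.25·(…)^4.75 = 1.32×10^-5; Term 2 = ν·Q^9.4·(…)^5.2 = 2.07×10^-6
D = 0.66·(1.32×10^-5 + 2.07×10^-6)^0.04 = 0.4235 m = 423 mm
Check: V = 3.29 m/s, Re = 3.08×10^6, f = 0.01374, h_f = 28.7 m ≈ 30.4 m ✓

D ≈ 423 mm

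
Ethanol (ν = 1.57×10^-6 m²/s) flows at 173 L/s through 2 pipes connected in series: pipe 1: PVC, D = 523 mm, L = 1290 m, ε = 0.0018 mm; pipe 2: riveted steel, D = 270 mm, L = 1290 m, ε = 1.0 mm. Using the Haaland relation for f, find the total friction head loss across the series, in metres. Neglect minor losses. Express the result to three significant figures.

Pipe 1: V = 0.8053 m/s, Re = 2.68×10^5, ε/D = 3.44×10^-6, f = 0.01467, h_1 = f(L/D)V²/2g = 1.196 m
Pipe 2: V = 3.022 m/s, Re = 5.20×10^5, ε/D = 0.00370, f = 0.02805, h_2 = f(L/D)V²/2g = 62.35 m
Series → Q common, losses add: H = Σh = 63.55 m

H ≈ 63.5 m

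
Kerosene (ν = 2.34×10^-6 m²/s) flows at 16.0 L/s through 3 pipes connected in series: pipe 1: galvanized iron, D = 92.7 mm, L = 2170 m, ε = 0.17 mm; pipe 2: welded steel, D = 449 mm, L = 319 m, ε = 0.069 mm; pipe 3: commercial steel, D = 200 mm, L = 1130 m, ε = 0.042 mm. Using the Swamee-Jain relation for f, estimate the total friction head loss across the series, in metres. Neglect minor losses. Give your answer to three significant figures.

H ≈ 169 m

Pipe 1: V = 2.371 m/s, Re = 9.39×10^4, ε/D = 0.00183, f = 0.02499, h_1 = f(L/D)V²/2g = 167.6 m
Pipe 2: V = 0.1011 m/s, Re = 1.94×10^4, ε/D = 1.54×10^-4, f = 0.02639, h_2 = f(L/D)V²/2g = 0.009759 m
Pipe 3: V = 0.5093 m/s, Re = 4.35×10^4, ε/D = 2.10×10^-4, f = 0.02220, h_3 = f(L/D)V²/2g = 1.658 m
Series → Q common, losses add: H = Σh = 169.3 m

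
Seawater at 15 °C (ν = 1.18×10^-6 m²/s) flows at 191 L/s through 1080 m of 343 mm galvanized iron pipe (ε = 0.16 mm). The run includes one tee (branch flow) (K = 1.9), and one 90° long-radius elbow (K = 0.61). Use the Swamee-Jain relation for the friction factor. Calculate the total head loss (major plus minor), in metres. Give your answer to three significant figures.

V = 4Q/(πD²) = 2.067 m/s; V²/2g = 0.2178 m
Re = 6.01×10^5, ε/D = 4.66×10^-4 → f = 0.01741 (Swamee-Jain)
Major: h_f = f(L/D)·V²/2g = 0.01741·3149·0.2178 = 11.94 m
Minor: ΣK = 2.51; h_m = ΣK·V²/2g = 0.5466 m
Total H_L = 11.94 + 0.5466 = 12.48 m

H_L ≈ 12.5 m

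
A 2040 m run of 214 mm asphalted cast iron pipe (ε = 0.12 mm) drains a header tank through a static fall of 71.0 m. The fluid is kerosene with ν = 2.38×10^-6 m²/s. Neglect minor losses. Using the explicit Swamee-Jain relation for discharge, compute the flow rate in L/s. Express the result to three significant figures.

Q ≈ 100 L/s

Swamee-Jain (Type II): Q = -0.965·√(gD⁵h_f/L)·ln[ε/(3.7D) + √(3.17ν²L/(gD³h_f))]
√(gD⁵h_f/L) = √(9.81·0.214⁵·71.0/2040) = 0.01238
ε/(3.7D) = 1.52×10^-4; √(3.17ν²L/(gD³h_f)) = 7.33×10^-5
Q = -0.965·0.01238·ln(2.248×10^-4) = 0.1003 m³/s
Check: V = 2.79 m/s, Re = 2.51×10^5, f = 0.01890, h_f = 71.5 m ≈ 71.0 m ✓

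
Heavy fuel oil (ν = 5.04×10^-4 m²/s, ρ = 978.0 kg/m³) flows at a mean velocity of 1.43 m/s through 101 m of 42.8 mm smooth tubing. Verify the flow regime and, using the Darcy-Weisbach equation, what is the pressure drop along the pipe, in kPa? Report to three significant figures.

Re = VD/ν = 1.43·0.04280/5.04×10^-4 = 121 → laminar (Re < 2300)
f = 64/Re = 0.5270
h_f = f(L/D)V²/(2g) = 0.5270·(101/0.04280)·1.43²/(2·9.81) = 129.6 m
Δp = ρg·h_f = 978.0·9.81·129.6 = 1244 kPa

Δp ≈ 1240 kPa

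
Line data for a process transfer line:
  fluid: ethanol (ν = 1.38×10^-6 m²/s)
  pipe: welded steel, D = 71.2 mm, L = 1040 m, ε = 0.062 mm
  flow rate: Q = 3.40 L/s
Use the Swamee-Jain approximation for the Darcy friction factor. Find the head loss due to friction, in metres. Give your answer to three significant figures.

h_f ≈ 13.2 m

V = 4Q/(πD²) = 4·0.00340/(π·0.0712²) = 0.8539 m/s
Re = VD/ν = 0.8539·0.0712/1.38×10^-6 = 4.41×10^4 → turbulent
ε/D = 0.062/71.2 = 8.71×10^-4
Swamee-Jain: f = 0.02424
h_f = f(L/D)V²/(2g) = 0.02424·(1040/0.0712)·0.8539²/(2·9.81) = 13.16 m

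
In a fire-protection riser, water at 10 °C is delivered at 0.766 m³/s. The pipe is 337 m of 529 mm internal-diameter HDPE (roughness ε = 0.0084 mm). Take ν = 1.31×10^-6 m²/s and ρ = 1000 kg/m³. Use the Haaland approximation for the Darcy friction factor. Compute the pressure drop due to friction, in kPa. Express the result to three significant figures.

Δp ≈ 43.8 kPa

V = 4Q/(πD²) = 4·0.766/(π·0.529²) = 3.485 m/s
Re = VD/ν = 3.485·0.529/1.31×10^-6 = 1.41×10^6 → turbulent
ε/D = 0.0084/529 = 1.59×10^-5
Haaland: f = 0.01132
h_f = f(L/D)V²/(2g) = 0.01132·(337/0.529)·3.485²/(2·9.81) = 4.465 m
Δp = ρg·h_f = 1000·9.81·4.465 = 43.80 kPa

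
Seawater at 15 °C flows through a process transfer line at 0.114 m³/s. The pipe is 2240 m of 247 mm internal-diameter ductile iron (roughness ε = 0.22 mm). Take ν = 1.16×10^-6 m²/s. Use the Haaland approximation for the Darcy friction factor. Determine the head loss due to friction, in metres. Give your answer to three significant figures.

V = 4Q/(πD²) = 4·0.114/(π·0.247²) = 2.379 m/s
Re = VD/ν = 2.379·0.247/1.16×10^-6 = 5.07×10^5 → turbulent
ε/D = 0.22/247 = 8.91×10^-4
Haaland: f = 0.01969
h_f = f(L/D)V²/(2g) = 0.01969·(2240/0.247)·2.379²/(2·9.81) = 51.52 m

h_f ≈ 51.5 m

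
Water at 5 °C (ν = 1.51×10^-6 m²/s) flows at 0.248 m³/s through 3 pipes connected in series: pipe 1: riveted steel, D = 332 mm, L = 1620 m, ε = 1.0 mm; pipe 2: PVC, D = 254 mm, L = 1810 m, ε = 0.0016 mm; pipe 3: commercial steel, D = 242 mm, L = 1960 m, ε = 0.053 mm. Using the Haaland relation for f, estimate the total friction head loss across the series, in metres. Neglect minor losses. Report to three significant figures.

Pipe 1: V = 2.865 m/s, Re = 6.30×10^5, ε/D = 0.00301, f = 0.02644, h_1 = f(L/D)V²/2g = 53.97 m
Pipe 2: V = 4.894 m/s, Re = 8.23×10^5, ε/D = 6.30×10^-6, f = 0.01207, h_2 = f(L/D)V²/2g = 105.0 m
Pipe 3: V = 5.392 m/s, Re = 8.64×10^5, ε/D = 2.19×10^-4, f = 0.01492, h_3 = f(L/D)V²/2g = 179.0 m
Series → Q common, losses add: H = Σh = 338.0 m

H ≈ 338 m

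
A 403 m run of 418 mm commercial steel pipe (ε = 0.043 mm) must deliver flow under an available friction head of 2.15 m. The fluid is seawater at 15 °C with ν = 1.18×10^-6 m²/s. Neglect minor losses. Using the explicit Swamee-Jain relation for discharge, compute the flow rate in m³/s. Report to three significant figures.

Swamee-Jain (Type II): Q = -0.965·√(gD⁵h_f/L)·ln[ε/(3.7D) + √(3.17ν²L/(gD³h_f))]
√(gD⁵h_f/L) = √(9.81·0.418⁵·2.15/403) = 0.02584
ε/(3.7D) = 2.78×10^-5; √(3.17ν²L/(gD³h_f)) = 3.40×10^-5
Q = -0.965·0.02584·ln(6.178×10^-5) = 0.2417 m³/s
Check: V = 1.76 m/s, Re = 6.24×10^5, f = 0.01416, h_f = 2.16 m ≈ 2.15 m ✓

Q ≈ 0.242 m³/s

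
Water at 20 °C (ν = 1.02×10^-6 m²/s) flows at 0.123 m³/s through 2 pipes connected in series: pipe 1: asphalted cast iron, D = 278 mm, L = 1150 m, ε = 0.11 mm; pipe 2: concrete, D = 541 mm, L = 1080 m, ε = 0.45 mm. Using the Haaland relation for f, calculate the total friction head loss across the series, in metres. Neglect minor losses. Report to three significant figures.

H ≈ 15.1 m

Pipe 1: V = 2.026 m/s, Re = 5.52×10^5, ε/D = 3.96×10^-4, f = 0.01679, h_1 = f(L/D)V²/2g = 14.54 m
Pipe 2: V = 0.5351 m/s, Re = 2.84×10^5, ε/D = 8.32×10^-4, f = 0.01983, h_2 = f(L/D)V²/2g = 0.5778 m
Series → Q common, losses add: H = Σh = 15.12 m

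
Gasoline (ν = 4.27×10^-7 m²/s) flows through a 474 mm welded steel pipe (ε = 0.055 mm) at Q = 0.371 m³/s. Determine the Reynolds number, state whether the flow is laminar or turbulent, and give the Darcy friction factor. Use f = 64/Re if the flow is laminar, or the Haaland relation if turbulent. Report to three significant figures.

V = 4Q/(πD²) = 2.102 m/s
Re = VD/ν = 2.102·0.474/4.27×10^-7 = 2.33×10^6
Re > 4000 → turbulent; ε/D = 1.16×10^-4
Haaland: f = 0.01292

Re ≈ 2.33×10^6; turbulent; f ≈ 0.0129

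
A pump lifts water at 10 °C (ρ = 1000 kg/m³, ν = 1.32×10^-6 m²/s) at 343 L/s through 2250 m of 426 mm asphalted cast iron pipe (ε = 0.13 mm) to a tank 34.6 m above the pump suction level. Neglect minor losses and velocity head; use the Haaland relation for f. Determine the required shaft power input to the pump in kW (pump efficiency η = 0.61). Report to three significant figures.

P_shaft ≈ 327 kW

V = 4Q/(πD²) = 2.406 m/s; Re = 7.77×10^5; ε/D = 3.05×10^-4; f = 0.01581
h_f = f(L/D)V²/2g = 24.65 m
Total head H = z + h_f = 34.6 + 24.65 = 59.25 m
P_hyd = ρgQH = 1000·9.81·0.343·59.25 = 199.4 kW
P_shaft = P_hyd/η = 199.4/0.61 = 326.8 kW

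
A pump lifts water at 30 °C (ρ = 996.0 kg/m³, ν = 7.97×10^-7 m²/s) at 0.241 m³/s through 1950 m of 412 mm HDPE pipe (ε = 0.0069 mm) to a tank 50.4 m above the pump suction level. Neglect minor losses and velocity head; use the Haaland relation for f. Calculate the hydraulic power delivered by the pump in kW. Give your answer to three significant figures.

P_hyd ≈ 141 kW

V = 4Q/(πD²) = 1.808 m/s; Re = 9.34×10^5; ε/D = 1.67×10^-5; f = 0.01202
h_f = f(L/D)V²/2g = 9.473 m
Total head H = z + h_f = 50.4 + 9.473 = 59.87 m
P_hyd = ρgQH = 996.0·9.81·0.241·59.87 = 141.0 kW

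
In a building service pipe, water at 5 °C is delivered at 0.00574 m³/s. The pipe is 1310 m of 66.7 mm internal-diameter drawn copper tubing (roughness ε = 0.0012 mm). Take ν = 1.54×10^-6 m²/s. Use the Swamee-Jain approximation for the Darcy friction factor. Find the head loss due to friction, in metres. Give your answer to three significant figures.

V = 4Q/(πD²) = 4·0.00574/(π·0.0667²) = 1.643 m/s
Re = VD/ν = 1.643·0.0667/1.54×10^-6 = 7.12×10^4 → turbulent
ε/D = 0.0012/66.7 = 1.80×10^-5
Swamee-Jain: f = 0.01929
h_f = f(L/D)V²/(2g) = 0.01929·(1310/0.0667)·1.643²/(2·9.81) = 52.12 m

h_f ≈ 52.1 m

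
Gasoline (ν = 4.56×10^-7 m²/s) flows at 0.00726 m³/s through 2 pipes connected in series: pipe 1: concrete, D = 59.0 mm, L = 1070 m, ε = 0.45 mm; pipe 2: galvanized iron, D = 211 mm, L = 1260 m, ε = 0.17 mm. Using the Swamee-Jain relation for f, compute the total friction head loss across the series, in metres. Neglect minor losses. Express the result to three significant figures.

Pipe 1: V = 2.655 m/s, Re = 3.44×10^5, ε/D = 0.00763, f = 0.03498, h_1 = f(L/D)V²/2g = 228.0 m
Pipe 2: V = 0.2076 m/s, Re = 9.61×10^4, ε/D = 8.06×10^-4, f = 0.02173, h_2 = f(L/D)V²/2g = 0.2852 m
Series → Q common, losses add: H = Σh = 228.3 m

H ≈ 228 m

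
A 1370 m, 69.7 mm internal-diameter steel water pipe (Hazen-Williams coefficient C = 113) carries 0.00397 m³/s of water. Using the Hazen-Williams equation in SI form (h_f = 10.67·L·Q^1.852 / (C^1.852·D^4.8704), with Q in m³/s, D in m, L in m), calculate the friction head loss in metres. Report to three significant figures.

h_f = 10.67·1370·0.00397^1.852 / (113^1.852·0.0697^4.8704) = 35.44 m

h_f ≈ 35.4 m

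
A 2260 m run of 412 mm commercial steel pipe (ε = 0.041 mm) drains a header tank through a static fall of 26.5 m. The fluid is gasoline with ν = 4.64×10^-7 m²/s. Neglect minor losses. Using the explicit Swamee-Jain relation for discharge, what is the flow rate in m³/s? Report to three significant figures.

Swamee-Jain (Type II): Q = -0.965·√(gD⁵h_f/L)·ln[ε/(3.7D) + √(3.17ν²L/(gD³h_f))]
√(gD⁵h_f/L) = √(9.81·0.412⁵·26.5/2260) = 0.03695
ε/(3.7D) = 2.69×10^-5; √(3.17ν²L/(gD³h_f)) = 9.21×10^-6
Q = -0.965·0.03695·ln(3.611×10^-5) = 0.3648 m³/s
Check: V = 2.74 m/s, Re = 2.43×10^6, f = 0.01274, h_f = 26.7 m ≈ 26.5 m ✓

Q ≈ 0.365 m³/s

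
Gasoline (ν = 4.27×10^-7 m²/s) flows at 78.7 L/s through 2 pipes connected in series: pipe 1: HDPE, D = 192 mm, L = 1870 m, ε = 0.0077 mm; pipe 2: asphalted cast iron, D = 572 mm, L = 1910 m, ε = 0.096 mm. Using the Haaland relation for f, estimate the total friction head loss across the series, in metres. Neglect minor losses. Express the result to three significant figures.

Pipe 1: V = 2.718 m/s, Re = 1.22×10^6, ε/D = 4.01×10^-5, f = 0.01206, h_1 = f(L/D)V²/2g = 44.23 m
Pipe 2: V = 0.3063 m/s, Re = 4.10×10^5, ε/D = 1.68×10^-4, f = 0.01527, h_2 = f(L/D)V²/2g = 0.2437 m
Series → Q common, losses add: H = Σh = 44.47 m

H ≈ 44.5 m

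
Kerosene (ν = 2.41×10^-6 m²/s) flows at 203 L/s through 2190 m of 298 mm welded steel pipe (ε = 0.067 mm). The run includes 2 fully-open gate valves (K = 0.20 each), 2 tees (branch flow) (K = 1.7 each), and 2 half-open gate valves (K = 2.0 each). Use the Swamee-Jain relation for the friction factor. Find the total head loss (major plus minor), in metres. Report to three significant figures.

H_L ≈ 54.8 m

V = 4Q/(πD²) = 2.911 m/s; V²/2g = 0.4318 m
Re = 3.60×10^5, ε/D = 2.25×10^-4 → f = 0.01620 (Swamee-Jain)
Major: h_f = f(L/D)·V²/2g = 0.01620·7349·0.4318 = 51.42 m
Minor: ΣK = 7.80; h_m = ΣK·V²/2g = 3.368 m
Total H_L = 51.42 + 3.368 = 54.79 m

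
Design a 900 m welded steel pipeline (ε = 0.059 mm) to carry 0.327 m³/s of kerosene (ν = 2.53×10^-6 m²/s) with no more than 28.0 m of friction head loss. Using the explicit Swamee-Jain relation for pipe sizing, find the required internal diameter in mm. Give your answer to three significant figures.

Swamee-Jain (Type III): D = 0.66·[ε^1.25·(LQ²/(gh_f))^4.75 + ν·Q^9.4·(L/(gh_f))^5.2]^0.04
LQ²/(gh_f) = 0.3504; L/(gh_f) = 3.277
Term 1 = ε^1.25·(…)^4.75 = 3.55×10^-8; Term 2 = ν·Q^9.4·(…)^5.2 = 3.31×10^-8
D = 0.66·(3.55×10^-8 + 3.31×10^-8)^0.04 = 0.3412 m = 341 mm
Check: V = 3.58 m/s, Re = 4.82×10^5, f = 0.01530, h_f = 26.3 m ≈ 28.0 m ✓

D ≈ 341 mm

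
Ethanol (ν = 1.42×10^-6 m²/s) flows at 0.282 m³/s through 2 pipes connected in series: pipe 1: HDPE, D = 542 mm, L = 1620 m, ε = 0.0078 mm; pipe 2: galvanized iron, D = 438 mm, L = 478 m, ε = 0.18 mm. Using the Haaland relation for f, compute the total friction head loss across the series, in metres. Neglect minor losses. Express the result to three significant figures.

H ≈ 6.33 m

Pipe 1: V = 1.222 m/s, Re = 4.67×10^5, ε/D = 1.44×10^-5, f = 0.01339, h_1 = f(L/D)V²/2g = 3.046 m
Pipe 2: V = 1.872 m/s, Re = 5.77×10^5, ε/D = 4.11×10^-4, f = 0.01687, h_2 = f(L/D)V²/2g = 3.286 m
Series → Q common, losses add: H = Σh = 6.332 m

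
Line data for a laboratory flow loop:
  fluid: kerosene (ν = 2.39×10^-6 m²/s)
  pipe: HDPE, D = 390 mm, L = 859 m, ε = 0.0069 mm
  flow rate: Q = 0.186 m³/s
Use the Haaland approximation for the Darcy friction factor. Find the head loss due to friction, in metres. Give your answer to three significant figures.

V = 4Q/(πD²) = 4·0.186/(π·0.390²) = 1.557 m/s
Re = VD/ν = 1.557·0.390/2.39×10^-6 = 2.54×10^5 → turbulent
ε/D = 0.0069/390 = 1.77×10^-5
Haaland: f = 0.01493
h_f = f(L/D)V²/(2g) = 0.01493·(859/0.390)·1.557²/(2·9.81) = 4.063 m

h_f ≈ 4.06 m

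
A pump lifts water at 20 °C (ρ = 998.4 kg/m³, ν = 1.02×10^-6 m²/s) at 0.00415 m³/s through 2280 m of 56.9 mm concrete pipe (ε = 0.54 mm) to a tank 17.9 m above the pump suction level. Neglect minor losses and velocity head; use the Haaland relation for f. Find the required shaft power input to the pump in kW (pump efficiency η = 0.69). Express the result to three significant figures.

P_shaft ≈ 13.2 kW

V = 4Q/(πD²) = 1.632 m/s; Re = 9.10×10^4; ε/D = 0.00949; f = 0.03795
h_f = f(L/D)V²/2g = 206.4 m
Total head H = z + h_f = 17.9 + 206.4 = 224.3 m
P_hyd = ρgQH = 998.4·9.81·0.00415·224.3 = 9.118 kW
P_shaft = P_hyd/η = 9.118/0.69 = 13.22 kW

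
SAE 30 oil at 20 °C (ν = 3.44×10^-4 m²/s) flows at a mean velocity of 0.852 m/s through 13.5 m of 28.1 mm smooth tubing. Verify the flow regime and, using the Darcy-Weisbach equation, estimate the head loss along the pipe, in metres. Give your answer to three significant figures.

h_f ≈ 16.3 m

Re = VD/ν = 0.852·0.02810/3.44×10^-4 = 69.6 → laminar (Re < 2300)
f = 64/Re = 0.9196
h_f = f(L/D)V²/(2g) = 0.9196·(13.5/0.02810)·0.852²/(2·9.81) = 16.35 m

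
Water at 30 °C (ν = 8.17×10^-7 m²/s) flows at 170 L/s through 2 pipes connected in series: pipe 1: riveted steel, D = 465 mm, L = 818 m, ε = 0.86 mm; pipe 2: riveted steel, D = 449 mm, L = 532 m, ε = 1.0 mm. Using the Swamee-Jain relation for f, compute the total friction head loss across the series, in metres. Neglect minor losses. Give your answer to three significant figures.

Pipe 1: V = 1.001 m/s, Re = 5.70×10^5, ε/D = 0.00185, f = 0.02339, h_1 = f(L/D)V²/2g = 2.101 m
Pipe 2: V = 1.074 m/s, Re = 5.90×10^5, ε/D = 0.00223, f = 0.02449, h_2 = f(L/D)V²/2g = 1.705 m
Series → Q common, losses add: H = Σh = 3.807 m

H ≈ 3.81 m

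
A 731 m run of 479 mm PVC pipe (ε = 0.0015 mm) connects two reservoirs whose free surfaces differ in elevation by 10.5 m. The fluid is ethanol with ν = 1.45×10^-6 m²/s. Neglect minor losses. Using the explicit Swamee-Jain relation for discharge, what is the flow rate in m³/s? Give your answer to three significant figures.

Swamee-Jain (Type II): Q = -0.965·√(gD⁵h_f/L)·ln[ε/(3.7D) + √(3.17ν²L/(gD³h_f))]
√(gD⁵h_f/L) = √(9.81·0.479⁵·10.5/731) = 0.05961
ε/(3.7D) = 8.46×10^-7; √(3.17ν²L/(gD³h_f)) = 2.07×10^-5
Q = -0.965·0.05961·ln(2.159×10^-5) = 0.6180 m³/s
Check: V = 3.43 m/s, Re = 1.13×10^6, f = 0.01145, h_f = 10.5 m ≈ 10.5 m ✓

Q ≈ 0.618 m³/s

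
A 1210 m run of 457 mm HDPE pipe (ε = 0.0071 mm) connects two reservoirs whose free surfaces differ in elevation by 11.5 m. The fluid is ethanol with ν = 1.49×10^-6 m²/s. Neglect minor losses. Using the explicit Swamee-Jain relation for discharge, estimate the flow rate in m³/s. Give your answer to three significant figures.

Q ≈ 0.430 m³/s

Swamee-Jain (Type II): Q = -0.965·√(gD⁵h_f/L)·ln[ε/(3.7D) + √(3.17ν²L/(gD³h_f))]
√(gD⁵h_f/L) = √(9.81·0.457⁵·11.5/1210) = 0.04311
ε/(3.7D) = 4.20×10^-6; √(3.17ν²L/(gD³h_f)) = 2.81×10^-5
Q = -0.965·0.04311·ln(3.232×10^-5) = 0.4302 m³/s
Check: V = 2.62 m/s, Re = 8.04×10^5, f = 0.01237, h_f = 11.5 m ≈ 11.5 m ✓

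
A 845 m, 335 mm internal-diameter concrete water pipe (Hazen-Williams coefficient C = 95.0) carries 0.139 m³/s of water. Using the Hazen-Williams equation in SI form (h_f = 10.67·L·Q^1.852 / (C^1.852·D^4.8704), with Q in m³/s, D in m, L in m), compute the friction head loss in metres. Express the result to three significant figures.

h_f = 10.67·845·0.139^1.852 / (95.0^1.852·0.335^4.8704) = 10.43 m

h_f ≈ 10.4 m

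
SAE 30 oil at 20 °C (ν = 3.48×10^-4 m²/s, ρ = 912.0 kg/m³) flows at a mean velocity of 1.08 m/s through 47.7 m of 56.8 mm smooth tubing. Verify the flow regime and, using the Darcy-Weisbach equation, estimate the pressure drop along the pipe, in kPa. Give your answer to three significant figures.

Δp ≈ 162 kPa

Re = VD/ν = 1.08·0.05680/3.48×10^-4 = 176 → laminar (Re < 2300)
f = 64/Re = 0.3631
h_f = f(L/D)V²/(2g) = 0.3631·(47.7/0.05680)·1.08²/(2·9.81) = 18.13 m
Δp = ρg·h_f = 912.0·9.81·18.13 = 162.2 kPa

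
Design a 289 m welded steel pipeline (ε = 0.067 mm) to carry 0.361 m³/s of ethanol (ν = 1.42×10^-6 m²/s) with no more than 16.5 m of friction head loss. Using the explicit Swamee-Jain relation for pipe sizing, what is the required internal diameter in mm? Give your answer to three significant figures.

Swamee-Jain (Type III): D = 0.66·[ε^1.25·(LQ²/(gh_f))^4.75 + ν·Q^9.4·(L/(gh_f))^5.2]^0.04
LQ²/(gh_f) = 0.2327; L/(gh_f) = 1.785
Term 1 = ε^1.25·(…)^4.75 = 5.95×10^-9; Term 2 = ν·Q^9.4·(…)^5.2 = 2.00×10^-9
D = 0.66·(5.95×10^-9 + 2.00×10^-9)^0.04 = 0.3130 m = 313 mm
Check: V = 4.69 m/s, Re = 1.03×10^6, f = 0.01490, h_f = 15.4 m ≈ 16.5 m ✓

D ≈ 313 mm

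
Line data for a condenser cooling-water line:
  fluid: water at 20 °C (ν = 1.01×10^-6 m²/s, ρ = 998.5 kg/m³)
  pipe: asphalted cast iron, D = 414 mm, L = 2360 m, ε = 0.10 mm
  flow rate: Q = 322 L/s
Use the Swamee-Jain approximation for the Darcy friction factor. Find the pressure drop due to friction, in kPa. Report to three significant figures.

V = 4Q/(πD²) = 4·0.322/(π·0.414²) = 2.392 m/s
Re = VD/ν = 2.392·0.414/1.01×10^-6 = 9.80×10^5 → turbulent
ε/D = 0.10/414 = 2.42×10^-4
Swamee-Jain: f = 0.01522
h_f = f(L/D)V²/(2g) = 0.01522·(2360/0.414)·2.392²/(2·9.81) = 25.30 m
Δp = ρg·h_f = 998.5·9.81·25.30 = 247.8 kPa

Δp ≈ 248 kPa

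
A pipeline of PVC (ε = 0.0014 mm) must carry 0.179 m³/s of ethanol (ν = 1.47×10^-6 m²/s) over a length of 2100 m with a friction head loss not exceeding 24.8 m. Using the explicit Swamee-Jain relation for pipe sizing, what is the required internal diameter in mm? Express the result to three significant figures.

Swamee-Jain (Type III): D = 0.66·[ε^1.25·(LQ²/(gh_f))^4.75 + ν·Q^9.4·(L/(gh_f))^5.2]^0.04
LQ²/(gh_f) = 0.2766; L/(gh_f) = 8.632
Term 1 = ε^1.25·(…)^4.75 = 1.07×10^-10; Term 2 = ν·Q^9.4·(…)^5.2 = 1.03×10^-8
D = 0.66·(1.07×10^-10 + 1.03×10^-8)^0.04 = 0.3164 m = 316 mm
Check: V = 2.28 m/s, Re = 4.90×10^5, f = 0.01321, h_f = 23.2 m ≈ 24.8 m ✓

D ≈ 316 mm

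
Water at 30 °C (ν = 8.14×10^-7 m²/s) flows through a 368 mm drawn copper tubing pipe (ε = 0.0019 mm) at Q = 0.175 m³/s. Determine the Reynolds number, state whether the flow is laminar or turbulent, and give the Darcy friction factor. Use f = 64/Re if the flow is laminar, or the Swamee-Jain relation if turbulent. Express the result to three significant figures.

Re ≈ 7.44×10^5; turbulent; f ≈ 0.0123

V = 4Q/(πD²) = 1.645 m/s
Re = VD/ν = 1.645·0.368/8.14×10^-7 = 7.44×10^5
Re > 4000 → turbulent; ε/D = 5.16×10^-6
Swamee-Jain: f = 0.01232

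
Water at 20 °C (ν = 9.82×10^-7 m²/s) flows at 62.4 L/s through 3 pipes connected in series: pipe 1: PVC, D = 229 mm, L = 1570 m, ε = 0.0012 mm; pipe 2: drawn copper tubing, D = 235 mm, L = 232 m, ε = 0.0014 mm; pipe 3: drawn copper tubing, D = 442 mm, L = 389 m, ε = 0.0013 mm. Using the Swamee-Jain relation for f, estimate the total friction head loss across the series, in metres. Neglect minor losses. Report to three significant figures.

H ≈ 12.8 m

Pipe 1: V = 1.515 m/s, Re = 3.53×10^5, ε/D = 5.24×10^-6, f = 0.01401, h_1 = f(L/D)V²/2g = 11.24 m
Pipe 2: V = 1.439 m/s, Re = 3.44×10^5, ε/D = 5.96×10^-6, f = 0.01409, h_2 = f(L/D)V²/2g = 1.467 m
Pipe 3: V = 0.4067 m/s, Re = 1.83×10^5, ε/D = 2.94×10^-6, f = 0.01583, h_3 = f(L/D)V²/2g = 0.1174 m
Series → Q common, losses add: H = Σh = 12.82 m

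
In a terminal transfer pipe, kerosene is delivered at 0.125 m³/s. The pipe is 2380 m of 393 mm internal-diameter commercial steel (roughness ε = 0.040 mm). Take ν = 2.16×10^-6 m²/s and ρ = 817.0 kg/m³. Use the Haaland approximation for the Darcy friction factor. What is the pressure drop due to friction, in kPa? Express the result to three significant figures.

Δp ≈ 43.0 kPa

V = 4Q/(πD²) = 4·0.125/(π·0.393²) = 1.030 m/s
Re = VD/ν = 1.030·0.393/2.16×10^-6 = 1.87×10^5 → turbulent
ε/D = 0.040/393 = 1.02×10^-4
Haaland: f = 0.01637
h_f = f(L/D)V²/(2g) = 0.01637·(2380/0.393)·1.030²/(2·9.81) = 5.365 m
Δp = ρg·h_f = 817.0·9.81·5.365 = 43.00 kPa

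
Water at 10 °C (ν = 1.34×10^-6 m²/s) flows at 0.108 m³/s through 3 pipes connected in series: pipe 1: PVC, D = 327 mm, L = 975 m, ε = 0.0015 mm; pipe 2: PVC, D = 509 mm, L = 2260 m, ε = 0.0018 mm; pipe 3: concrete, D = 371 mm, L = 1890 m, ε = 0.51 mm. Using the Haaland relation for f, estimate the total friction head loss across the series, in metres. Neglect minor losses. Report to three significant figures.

Pipe 1: V = 1.286 m/s, Re = 3.14×10^5, ε/D = 4.59×10^-6, f = 0.01426, h_1 = f(L/D)V²/2g = 3.584 m
Pipe 2: V = 0.5308 m/s, Re = 2.02×10^5, ε/D = 3.54×10^-6, f = 0.01550, h_2 = f(L/D)V²/2g = 0.9878 m
Pipe 3: V = 0.9990 m/s, Re = 2.77×10^5, ε/D = 0.00137, f = 0.02203, h_3 = f(L/D)V²/2g = 5.710 m
Series → Q common, losses add: H = Σh = 10.28 m

H ≈ 10.3 m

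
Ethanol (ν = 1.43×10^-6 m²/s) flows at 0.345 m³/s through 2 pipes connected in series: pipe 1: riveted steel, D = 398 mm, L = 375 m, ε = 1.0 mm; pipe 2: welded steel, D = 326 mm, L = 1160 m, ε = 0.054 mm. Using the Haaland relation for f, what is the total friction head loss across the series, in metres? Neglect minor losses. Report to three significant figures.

H ≈ 53.4 m

Pipe 1: V = 2.773 m/s, Re = 7.72×10^5, ε/D = 0.00251, f = 0.02514, h_1 = f(L/D)V²/2g = 9.283 m
Pipe 2: V = 4.133 m/s, Re = 9.42×10^5, ε/D = 1.66×10^-4, f = 0.01425, h_2 = f(L/D)V²/2g = 44.16 m
Series → Q common, losses add: H = Σh = 53.44 m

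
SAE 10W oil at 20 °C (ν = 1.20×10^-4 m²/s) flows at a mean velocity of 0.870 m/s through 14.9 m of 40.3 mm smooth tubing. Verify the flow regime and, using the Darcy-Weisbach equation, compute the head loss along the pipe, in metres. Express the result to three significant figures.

h_f ≈ 3.12 m

Re = VD/ν = 0.870·0.04030/1.20×10^-4 = 292 → laminar (Re < 2300)
f = 64/Re = 0.2190
h_f = f(L/D)V²/(2g) = 0.2190·(14.9/0.04030)·0.870²/(2·9.81) = 3.124 m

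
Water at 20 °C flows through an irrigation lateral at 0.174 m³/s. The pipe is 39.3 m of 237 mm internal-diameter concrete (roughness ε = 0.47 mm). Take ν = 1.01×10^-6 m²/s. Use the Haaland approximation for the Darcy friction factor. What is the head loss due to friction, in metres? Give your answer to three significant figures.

h_f ≈ 3.10 m

V = 4Q/(πD²) = 4·0.174/(π·0.237²) = 3.944 m/s
Re = VD/ν = 3.944·0.237/1.01×10^-6 = 9.26×10^5 → turbulent
ε/D = 0.47/237 = 0.00198
Haaland: f = 0.02359
h_f = f(L/D)V²/(2g) = 0.02359·(39.3/0.237)·3.944²/(2·9.81) = 3.102 m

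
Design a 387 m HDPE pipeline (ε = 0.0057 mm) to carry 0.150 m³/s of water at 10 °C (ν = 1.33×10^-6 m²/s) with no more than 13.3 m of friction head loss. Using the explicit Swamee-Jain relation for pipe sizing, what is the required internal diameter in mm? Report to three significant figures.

Swamee-Jain (Type III): D = 0.66·[ε^1.25·(LQ²/(gh_f))^4.75 + ν·Q^9.4·(L/(gh_f))^5.2]^0.04
LQ²/(gh_f) = 0.06674; L/(gh_f) = 2.966
Term 1 = ε^1.25·(…)^4.75 = 7.25×10^-13; Term 2 = ν·Q^9.4·(…)^5.2 = 6.83×10^-12
D = 0.66·(7.25×10^-13 + 6.83×10^-12)^0.04 = 0.2370 m = 237 mm
Check: V = 3.40 m/s, Re = 6.06×10^5, f = 0.01307, h_f = 12.6 m ≈ 13.3 m ✓

D ≈ 237 mm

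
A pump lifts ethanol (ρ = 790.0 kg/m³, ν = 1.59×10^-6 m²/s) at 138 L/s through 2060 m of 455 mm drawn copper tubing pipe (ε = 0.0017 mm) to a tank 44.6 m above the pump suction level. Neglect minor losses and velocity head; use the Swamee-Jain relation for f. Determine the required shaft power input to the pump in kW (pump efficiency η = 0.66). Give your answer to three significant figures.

V = 4Q/(πD²) = 0.8487 m/s; Re = 2.43×10^5; ε/D = 3.74×10^-6; f = 0.01500
h_f = f(L/D)V²/2g = 2.493 m
Total head H = z + h_f = 44.6 + 2.493 = 47.09 m
P_hyd = ρgQH = 790.0·9.81·0.138·47.09 = 50.37 kW
P_shaft = P_hyd/η = 50.37/0.66 = 76.31 kW

P_shaft ≈ 76.3 kW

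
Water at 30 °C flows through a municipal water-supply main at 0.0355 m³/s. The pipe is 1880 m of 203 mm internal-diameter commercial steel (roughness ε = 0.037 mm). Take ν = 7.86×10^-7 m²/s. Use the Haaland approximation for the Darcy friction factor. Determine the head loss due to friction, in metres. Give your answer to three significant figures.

V = 4Q/(πD²) = 4·0.0355/(π·0.203²) = 1.097 m/s
Re = VD/ν = 1.097·0.203/7.86×10^-7 = 2.83×10^5 → turbulent
ε/D = 0.037/203 = 1.82×10^-4
Haaland: f = 0.01603
h_f = f(L/D)V²/(2g) = 0.01603·(1880/0.203)·1.097²/(2·9.81) = 9.102 m

h_f ≈ 9.10 m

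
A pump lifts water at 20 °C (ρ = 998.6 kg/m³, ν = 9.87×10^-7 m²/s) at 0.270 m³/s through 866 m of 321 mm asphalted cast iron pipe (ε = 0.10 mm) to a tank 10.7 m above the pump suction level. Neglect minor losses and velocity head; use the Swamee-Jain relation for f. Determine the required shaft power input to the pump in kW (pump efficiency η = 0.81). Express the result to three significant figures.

P_shaft ≈ 114 kW

V = 4Q/(πD²) = 3.336 m/s; Re = 1.09×10^6; ε/D = 3.12×10^-4; f = 0.01581
h_f = f(L/D)V²/2g = 24.19 m
Total head H = z + h_f = 10.7 + 24.19 = 34.89 m
P_hyd = ρgQH = 998.6·9.81·0.270·34.89 = 92.29 kW
P_shaft = P_hyd/η = 92.29/0.81 = 113.9 kW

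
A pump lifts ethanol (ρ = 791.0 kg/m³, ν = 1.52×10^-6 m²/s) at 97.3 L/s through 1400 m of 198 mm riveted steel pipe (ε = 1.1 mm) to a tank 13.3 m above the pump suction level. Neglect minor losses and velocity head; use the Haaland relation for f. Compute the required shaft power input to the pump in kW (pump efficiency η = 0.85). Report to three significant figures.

V = 4Q/(πD²) = 3.160 m/s; Re = 4.12×10^5; ε/D = 0.00556; f = 0.03162
h_f = f(L/D)V²/2g = 113.8 m
Total head H = z + h_f = 13.3 + 113.8 = 127.1 m
P_hyd = ρgQH = 791.0·9.81·0.0973·127.1 = 95.96 kW
P_shaft = P_hyd/η = 95.96/0.85 = 112.9 kW

P_shaft ≈ 113 kW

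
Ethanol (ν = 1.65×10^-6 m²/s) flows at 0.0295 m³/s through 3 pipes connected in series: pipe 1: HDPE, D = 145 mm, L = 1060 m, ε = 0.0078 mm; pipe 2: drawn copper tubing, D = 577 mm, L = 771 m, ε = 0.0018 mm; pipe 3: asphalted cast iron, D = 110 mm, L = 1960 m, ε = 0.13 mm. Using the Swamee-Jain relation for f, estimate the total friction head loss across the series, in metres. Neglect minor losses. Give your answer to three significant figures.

Pipe 1: V = 1.786 m/s, Re = 1.57×10^5, ε/D = 5.38×10^-5, f = 0.01671, h_1 = f(L/D)V²/2g = 19.87 m
Pipe 2: V = 0.1128 m/s, Re = 3.95×10^4, ε/D = 3.12×10^-6, f = 0.02193, h_2 = f(L/D)V²/2g = 0.01901 m
Pipe 3: V = 3.104 m/s, Re = 2.07×10^5, ε/D = 0.00118, f = 0.02184, h_3 = f(L/D)V²/2g = 191.1 m
Series → Q common, losses add: H = Σh = 211.0 m

H ≈ 211 m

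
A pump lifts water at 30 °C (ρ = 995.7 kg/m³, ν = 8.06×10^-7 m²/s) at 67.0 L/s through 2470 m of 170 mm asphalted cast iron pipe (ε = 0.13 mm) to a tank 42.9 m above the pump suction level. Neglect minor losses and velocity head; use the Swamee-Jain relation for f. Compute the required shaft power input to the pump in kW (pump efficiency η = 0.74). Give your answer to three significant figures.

P_shaft ≈ 147 kW

V = 4Q/(πD²) = 2.952 m/s; Re = 6.23×10^5; ε/D = 7.65×10^-4; f = 0.01911
h_f = f(L/D)V²/2g = 123.3 m
Total head H = z + h_f = 42.9 + 123.3 = 166.2 m
P_hyd = ρgQH = 995.7·9.81·0.0670·166.2 = 108.8 kW
P_shaft = P_hyd/η = 108.8/0.74 = 147.0 kW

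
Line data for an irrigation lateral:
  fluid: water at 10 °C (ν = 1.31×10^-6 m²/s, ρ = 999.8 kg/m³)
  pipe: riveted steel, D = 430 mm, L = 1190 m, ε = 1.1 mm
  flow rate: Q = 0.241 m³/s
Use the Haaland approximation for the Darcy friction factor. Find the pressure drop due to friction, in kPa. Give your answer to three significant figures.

Δp ≈ 96.5 kPa

V = 4Q/(πD²) = 4·0.241/(π·0.430²) = 1.660 m/s
Re = VD/ν = 1.660·0.430/1.31×10^-6 = 5.45×10^5 → turbulent
ε/D = 1.1/430 = 0.00256
Haaland: f = 0.02533
h_f = f(L/D)V²/(2g) = 0.02533·(1190/0.430)·1.660²/(2·9.81) = 9.841 m
Δp = ρg·h_f = 999.8·9.81·9.841 = 96.52 kPa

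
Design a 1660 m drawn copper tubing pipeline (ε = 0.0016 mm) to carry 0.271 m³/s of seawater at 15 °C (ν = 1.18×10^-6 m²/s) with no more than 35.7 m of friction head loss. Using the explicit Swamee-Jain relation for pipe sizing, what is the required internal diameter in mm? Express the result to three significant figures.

D ≈ 324 mm

Swamee-Jain (Type III): D = 0.66·[ε^1.25·(LQ²/(gh_f))^4.75 + ν·Q^9.4·(L/(gh_f))^5.2]^0.04
LQ²/(gh_f) = 0.3481; L/(gh_f) = 4.740
Term 1 = ε^1.25·(…)^4.75 = 3.79×10^-10; Term 2 = ν·Q^9.4·(…)^5.2 = 1.80×10^-8
D = 0.66·(3.79×10^-10 + 1.80×10^-8)^0.04 = 0.3237 m = 324 mm
Check: V = 3.29 m/s, Re = 9.03×10^5, f = 0.01192, h_f = 33.8 m ≈ 35.7 m ✓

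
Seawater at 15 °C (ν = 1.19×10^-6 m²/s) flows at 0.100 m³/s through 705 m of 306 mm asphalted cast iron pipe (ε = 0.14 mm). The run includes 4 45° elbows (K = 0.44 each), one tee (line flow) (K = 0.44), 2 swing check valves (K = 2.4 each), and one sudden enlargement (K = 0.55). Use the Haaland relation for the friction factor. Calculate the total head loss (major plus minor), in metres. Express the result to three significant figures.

H_L ≈ 4.54 m

V = 4Q/(πD²) = 1.360 m/s; V²/2g = 0.09424 m
Re = 3.50×10^5, ε/D = 4.58×10^-4 → f = 0.01764 (Haaland)
Major: h_f = f(L/D)·V²/2g = 0.01764·2304·0.09424 = 3.831 m
Minor: ΣK = 7.55; h_m = ΣK·V²/2g = 0.7115 m
Total H_L = 3.831 + 0.7115 = 4.542 m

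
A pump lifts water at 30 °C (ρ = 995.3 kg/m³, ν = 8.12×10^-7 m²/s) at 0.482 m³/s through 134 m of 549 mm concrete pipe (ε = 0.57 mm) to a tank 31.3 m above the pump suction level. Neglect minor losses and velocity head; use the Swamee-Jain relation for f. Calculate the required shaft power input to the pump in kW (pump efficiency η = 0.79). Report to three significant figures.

P_shaft ≈ 193 kW

V = 4Q/(πD²) = 2.036 m/s; Re = 1.38×10^6; ε/D = 0.00104; f = 0.02011
h_f = f(L/D)V²/2g = 1.037 m
Total head H = z + h_f = 31.3 + 1.037 = 32.34 m
P_hyd = ρgQH = 995.3·9.81·0.482·32.34 = 152.2 kW
P_shaft = P_hyd/η = 152.2/0.79 = 192.6 kW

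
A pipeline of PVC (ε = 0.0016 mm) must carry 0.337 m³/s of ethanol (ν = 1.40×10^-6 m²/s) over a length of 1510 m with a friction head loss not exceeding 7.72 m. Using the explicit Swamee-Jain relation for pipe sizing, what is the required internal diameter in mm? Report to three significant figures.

Swamee-Jain (Type III): D = 0.66·[ε^1.25·(LQ²/(gh_f))^4.75 + ν·Q^9.4·(L/(gh_f))^5.2]^0.04
LQ²/(gh_f) = 2.264; L/(gh_f) = 19.94
Term 1 = ε^1.25·(…)^4.75 = 2.76×10^-6; Term 2 = ν·Q^9.4·(…)^5.2 = 2.91×10^-4
D = 0.66·(2.76×10^-6 + 2.91×10^-4)^0.04 = 0.4767 m = 477 mm
Check: V = 1.89 m/s, Re = 6.43×10^5, f = 0.01259, h_f = 7.24 m ≈ 7.72 m ✓

D ≈ 477 mm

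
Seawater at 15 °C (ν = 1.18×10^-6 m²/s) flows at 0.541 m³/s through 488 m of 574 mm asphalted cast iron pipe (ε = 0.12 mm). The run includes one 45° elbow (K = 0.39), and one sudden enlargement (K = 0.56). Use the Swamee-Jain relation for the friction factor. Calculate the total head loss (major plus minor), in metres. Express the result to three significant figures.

H_L ≈ 3.03 m

V = 4Q/(πD²) = 2.091 m/s; V²/2g = 0.2228 m
Re = 1.02×10^6, ε/D = 2.09×10^-4 → f = 0.01486 (Swamee-Jain)
Major: h_f = f(L/D)·V²/2g = 0.01486·850.2·0.2228 = 2.814 m
Minor: ΣK = 0.950; h_m = ΣK·V²/2g = 0.2116 m
Total H_L = 2.814 + 0.2116 = 3.025 m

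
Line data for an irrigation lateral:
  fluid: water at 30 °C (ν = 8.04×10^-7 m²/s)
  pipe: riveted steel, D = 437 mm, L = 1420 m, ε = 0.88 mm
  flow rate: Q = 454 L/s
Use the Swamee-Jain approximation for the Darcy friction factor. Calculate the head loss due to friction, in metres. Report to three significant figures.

V = 4Q/(πD²) = 4·0.454/(π·0.437²) = 3.027 m/s
Re = VD/ν = 3.027·0.437/8.04×10^-7 = 1.65×10^6 → turbulent
ε/D = 0.88/437 = 0.00201
Swamee-Jain: f = 0.02363
h_f = f(L/D)V²/(2g) = 0.02363·(1420/0.437)·3.027²/(2·9.81) = 35.86 m

h_f ≈ 35.9 m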